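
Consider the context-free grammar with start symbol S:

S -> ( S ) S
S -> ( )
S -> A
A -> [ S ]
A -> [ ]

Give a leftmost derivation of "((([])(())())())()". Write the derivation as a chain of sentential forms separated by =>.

S => (S)S => ((S)S)S => (((S)S)S)S => (((A)S)S)S => ((([])S)S)S => ((([])(S)S)S)S => ((([])(())S)S)S => ((([])(())())S)S => ((([])(())())())S => ((([])(())())())()

S => (S)S   [S -> ( S ) S]
(S)S => ((S)S)S   [S -> ( S ) S]
((S)S)S => (((S)S)S)S   [S -> ( S ) S]
(((S)S)S)S => (((A)S)S)S   [S -> A]
(((A)S)S)S => ((([])S)S)S   [A -> [ ]]
((([])S)S)S => ((([])(S)S)S)S   [S -> ( S ) S]
((([])(S)S)S)S => ((([])(())S)S)S   [S -> ( )]
((([])(())S)S)S => ((([])(())())S)S   [S -> ( )]
((([])(())())S)S => ((([])(())())())S   [S -> ( )]
((([])(())())())S => ((([])(())())())()   [S -> ( )]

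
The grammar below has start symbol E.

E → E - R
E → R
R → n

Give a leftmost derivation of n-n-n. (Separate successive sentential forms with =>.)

E => E-R   [E → E - R]
E-R => E-R-R   [E → E - R]
E-R-R => R-R-R   [E → R]
R-R-R => n-R-R   [R → n]
n-R-R => n-n-R   [R → n]
n-n-R => n-n-n   [R → n]

E => E-R => E-R-R => R-R-R => n-R-R => n-n-R => n-n-n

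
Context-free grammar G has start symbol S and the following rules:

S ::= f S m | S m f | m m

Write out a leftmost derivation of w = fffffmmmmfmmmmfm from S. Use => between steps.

S => fSm => fSmfm => ffSmmfm => fffSmmmfm => ffffSmmmmfm => ffffSmfmmmmfm => fffffSmmfmmmmfm => fffffmmmmfmmmmfm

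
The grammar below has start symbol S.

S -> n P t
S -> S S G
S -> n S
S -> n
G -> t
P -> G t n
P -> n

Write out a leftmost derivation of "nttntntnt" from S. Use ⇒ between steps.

S ⇒ SSG   [S -> S S G]
SSG ⇒ SSGSG   [S -> S S G]
SSGSG ⇒ nPtSGSG   [S -> n P t]
nPtSGSG ⇒ nGtntSGSG   [P -> G t n]
nGtntSGSG ⇒ nttntSGSG   [G -> t]
nttntSGSG ⇒ nttntnGSG   [S -> n]
nttntnGSG ⇒ nttntntSG   [G -> t]
nttntntSG ⇒ nttntntnG   [S -> n]
nttntntnG ⇒ nttntntnt   [G -> t]

S⇒SSG⇒SSGSG⇒nPtSGSG⇒nGtntSGSG⇒nttntSGSG⇒nttntnGSG⇒nttntntSG⇒nttntntnG⇒nttntntnt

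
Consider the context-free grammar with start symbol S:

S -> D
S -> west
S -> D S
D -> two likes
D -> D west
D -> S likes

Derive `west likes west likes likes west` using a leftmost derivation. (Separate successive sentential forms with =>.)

S => D S => S likes S => D likes S => S likes likes S => D S likes likes S => S likes S likes likes S => west likes S likes likes S => west likes west likes likes S => west likes west likes likes west

S => D S   [S -> D S]
D S => S likes S   [D -> S likes]
S likes S => D likes S   [S -> D]
D likes S => S likes likes S   [D -> S likes]
S likes likes S => D S likes likes S   [S -> D S]
D S likes likes S => S likes S likes likes S   [D -> S likes]
S likes S likes likes S => west likes S likes likes S   [S -> west]
west likes S likes likes S => west likes west likes likes S   [S -> west]
west likes west likes likes S => west likes west likes likes west   [S -> west]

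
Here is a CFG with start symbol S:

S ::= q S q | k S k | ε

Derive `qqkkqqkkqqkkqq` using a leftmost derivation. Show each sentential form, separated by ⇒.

S ⇒ qSq ⇒ qqSqq ⇒ qqkSkqq ⇒ qqkkSkkqq ⇒ qqkkqSqkkqq ⇒ qqkkqqSqqkkqq ⇒ qqkkqqkSkqqkkqq ⇒ qqkkqqkkqqkkqq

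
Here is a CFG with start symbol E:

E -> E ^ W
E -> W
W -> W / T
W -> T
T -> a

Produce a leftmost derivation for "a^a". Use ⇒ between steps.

E ⇒ E^W   [E -> E ^ W]
E^W ⇒ W^W   [E -> W]
W^W ⇒ T^W   [W -> T]
T^W ⇒ a^W   [T -> a]
a^W ⇒ a^T   [W -> T]
a^T ⇒ a^a   [T -> a]

E⇒E^W⇒W^W⇒T^W⇒a^W⇒a^T⇒a^a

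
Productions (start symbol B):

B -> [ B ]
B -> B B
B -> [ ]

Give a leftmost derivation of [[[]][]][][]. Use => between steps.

B => BB => BBB => [B]BB => [BB]BB => [[B]B]BB => [[[]]B]BB => [[[]][]]BB => [[[]][]][]B => [[[]][]][][]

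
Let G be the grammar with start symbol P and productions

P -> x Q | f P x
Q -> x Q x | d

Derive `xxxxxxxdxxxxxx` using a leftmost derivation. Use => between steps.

P => xQ   [P -> x Q]
xQ => xxQx   [Q -> x Q x]
xxQx => xxxQxx   [Q -> x Q x]
xxxQxx => xxxxQxxx   [Q -> x Q x]
xxxxQxxx => xxxxxQxxxx   [Q -> x Q x]
xxxxxQxxxx => xxxxxxQxxxxx   [Q -> x Q x]
xxxxxxQxxxxx => xxxxxxxQxxxxxx   [Q -> x Q x]
xxxxxxxQxxxxxx => xxxxxxxdxxxxxx   [Q -> d]

P => xQ => xxQx => xxxQxx => xxxxQxxx => xxxxxQxxxx => xxxxxxQxxxxx => xxxxxxxQxxxxxx => xxxxxxxdxxxxxx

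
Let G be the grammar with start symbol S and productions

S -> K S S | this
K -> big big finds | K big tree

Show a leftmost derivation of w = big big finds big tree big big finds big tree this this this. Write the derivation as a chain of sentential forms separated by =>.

S => K S S => K big tree S S => big big finds big tree S S => big big finds big tree K S S S => big big finds big tree K big tree S S S => big big finds big tree big big finds big tree S S S => big big finds big tree big big finds big tree this S S => big big finds big tree big big finds big tree this this S => big big finds big tree big big finds big tree this this this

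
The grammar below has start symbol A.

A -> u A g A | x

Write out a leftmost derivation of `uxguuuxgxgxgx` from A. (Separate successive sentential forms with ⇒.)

A⇒uAgA⇒uxgA⇒uxguAgA⇒uxguuAgAgA⇒uxguuuAgAgAgA⇒uxguuuxgAgAgA⇒uxguuuxgxgAgA⇒uxguuuxgxgxgA⇒uxguuuxgxgxgx

A ⇒ uAgA   [A -> u A g A]
uAgA ⇒ uxgA   [A -> x]
uxgA ⇒ uxguAgA   [A -> u A g A]
uxguAgA ⇒ uxguuAgAgA   [A -> u A g A]
uxguuAgAgA ⇒ uxguuuAgAgAgA   [A -> u A g A]
uxguuuAgAgAgA ⇒ uxguuuxgAgAgA   [A -> x]
uxguuuxgAgAgA ⇒ uxguuuxgxgAgA   [A -> x]
uxguuuxgxgAgA ⇒ uxguuuxgxgxgA   [A -> x]
uxguuuxgxgxgA ⇒ uxguuuxgxgxgx   [A -> x]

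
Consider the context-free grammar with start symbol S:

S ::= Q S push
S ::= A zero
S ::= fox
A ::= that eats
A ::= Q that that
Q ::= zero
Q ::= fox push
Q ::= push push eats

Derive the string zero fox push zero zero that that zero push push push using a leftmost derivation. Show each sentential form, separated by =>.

S => Q S push => zero S push => zero Q S push push => zero fox push S push push => zero fox push Q S push push push => zero fox push zero S push push push => zero fox push zero A zero push push push => zero fox push zero Q that that zero push push push => zero fox push zero zero that that zero push push push

S => Q S push   [S ::= Q S push]
Q S push => zero S push   [Q ::= zero]
zero S push => zero Q S push push   [S ::= Q S push]
zero Q S push push => zero fox push S push push   [Q ::= fox push]
zero fox push S push push => zero fox push Q S push push push   [S ::= Q S push]
zero fox push Q S push push push => zero fox push zero S push push push   [Q ::= zero]
zero fox push zero S push push push => zero fox push zero A zero push push push   [S ::= A zero]
zero fox push zero A zero push push push => zero fox push zero Q that that zero push push push   [A ::= Q that that]
zero fox push zero Q that that zero push push push => zero fox push zero zero that that zero push push push   [Q ::= zero]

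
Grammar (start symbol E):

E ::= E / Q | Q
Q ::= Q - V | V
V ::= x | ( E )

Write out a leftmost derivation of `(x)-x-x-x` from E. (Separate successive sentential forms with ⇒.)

E⇒Q⇒Q-V⇒Q-V-V⇒Q-V-V-V⇒V-V-V-V⇒(E)-V-V-V⇒(Q)-V-V-V⇒(V)-V-V-V⇒(x)-V-V-V⇒(x)-x-V-V⇒(x)-x-x-V⇒(x)-x-x-x

E ⇒ Q   [E ::= Q]
Q ⇒ Q-V   [Q ::= Q - V]
Q-V ⇒ Q-V-V   [Q ::= Q - V]
Q-V-V ⇒ Q-V-V-V   [Q ::= Q - V]
Q-V-V-V ⇒ V-V-V-V   [Q ::= V]
V-V-V-V ⇒ (E)-V-V-V   [V ::= ( E )]
(E)-V-V-V ⇒ (Q)-V-V-V   [E ::= Q]
(Q)-V-V-V ⇒ (V)-V-V-V   [Q ::= V]
(V)-V-V-V ⇒ (x)-V-V-V   [V ::= x]
(x)-V-V-V ⇒ (x)-x-V-V   [V ::= x]
(x)-x-V-V ⇒ (x)-x-x-V   [V ::= x]
(x)-x-x-V ⇒ (x)-x-x-x   [V ::= x]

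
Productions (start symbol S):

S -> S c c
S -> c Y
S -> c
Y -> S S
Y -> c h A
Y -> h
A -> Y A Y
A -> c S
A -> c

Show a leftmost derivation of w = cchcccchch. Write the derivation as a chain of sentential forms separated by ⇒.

S ⇒ cY   [S -> c Y]
cY ⇒ cchA   [Y -> c h A]
cchA ⇒ cchYAY   [A -> Y A Y]
cchYAY ⇒ cchSSAY   [Y -> S S]
cchSSAY ⇒ cchSccSAY   [S -> S c c]
cchSccSAY ⇒ cchcccSAY   [S -> c]
cchcccSAY ⇒ cchccccYAY   [S -> c Y]
cchccccYAY ⇒ cchcccchAY   [Y -> h]
cchcccchAY ⇒ cchcccchcY   [A -> c]
cchcccchcY ⇒ cchcccchch   [Y -> h]

S ⇒ cY ⇒ cchA ⇒ cchYAY ⇒ cchSSAY ⇒ cchSccSAY ⇒ cchcccSAY ⇒ cchccccYAY ⇒ cchcccchAY ⇒ cchcccchcY ⇒ cchcccchch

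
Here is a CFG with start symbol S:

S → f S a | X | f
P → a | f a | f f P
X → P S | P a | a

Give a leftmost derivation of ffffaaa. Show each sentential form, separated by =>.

S => fSa   [S → f S a]
fSa => ffSaa   [S → f S a]
ffSaa => fffSaaa   [S → f S a]
fffSaaa => ffffaaa   [S → f]

S => fSa => ffSaa => fffSaaa => ffffaaa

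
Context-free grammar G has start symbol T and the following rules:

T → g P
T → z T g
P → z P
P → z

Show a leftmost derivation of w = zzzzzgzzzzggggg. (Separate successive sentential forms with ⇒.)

T ⇒ zTg   [T → z T g]
zTg ⇒ zzTgg   [T → z T g]
zzTgg ⇒ zzzTggg   [T → z T g]
zzzTggg ⇒ zzzzTgggg   [T → z T g]
zzzzTgggg ⇒ zzzzzTggggg   [T → z T g]
zzzzzTggggg ⇒ zzzzzgPggggg   [T → g P]
zzzzzgPggggg ⇒ zzzzzgzPggggg   [P → z P]
zzzzzgzPggggg ⇒ zzzzzgzzPggggg   [P → z P]
zzzzzgzzPggggg ⇒ zzzzzgzzzPggggg   [P → z P]
zzzzzgzzzPggggg ⇒ zzzzzgzzzzggggg   [P → z]

T ⇒ zTg ⇒ zzTgg ⇒ zzzTggg ⇒ zzzzTgggg ⇒ zzzzzTggggg ⇒ zzzzzgPggggg ⇒ zzzzzgzPggggg ⇒ zzzzzgzzPggggg ⇒ zzzzzgzzzPggggg ⇒ zzzzzgzzzzggggg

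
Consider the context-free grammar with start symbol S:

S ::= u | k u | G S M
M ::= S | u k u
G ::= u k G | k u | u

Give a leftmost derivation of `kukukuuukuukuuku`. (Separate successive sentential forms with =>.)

S=>GSM=>kuSM=>kuGSMM=>kukuSMM=>kukuGSMMM=>kukukuSMMM=>kukukuuMMM=>kukukuuukuMM=>kukukuuukuukuM=>kukukuuukuukuuku

S => GSM   [S ::= G S M]
GSM => kuSM   [G ::= k u]
kuSM => kuGSMM   [S ::= G S M]
kuGSMM => kukuSMM   [G ::= k u]
kukuSMM => kukuGSMMM   [S ::= G S M]
kukuGSMMM => kukukuSMMM   [G ::= k u]
kukukuSMMM => kukukuuMMM   [S ::= u]
kukukuuMMM => kukukuuukuMM   [M ::= u k u]
kukukuuukuMM => kukukuuukuukuM   [M ::= u k u]
kukukuuukuukuM => kukukuuukuukuuku   [M ::= u k u]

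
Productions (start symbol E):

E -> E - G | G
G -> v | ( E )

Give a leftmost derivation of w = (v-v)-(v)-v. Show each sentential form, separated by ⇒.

E ⇒ E-G   [E -> E - G]
E-G ⇒ E-G-G   [E -> E - G]
E-G-G ⇒ G-G-G   [E -> G]
G-G-G ⇒ (E)-G-G   [G -> ( E )]
(E)-G-G ⇒ (E-G)-G-G   [E -> E - G]
(E-G)-G-G ⇒ (G-G)-G-G   [E -> G]
(G-G)-G-G ⇒ (v-G)-G-G   [G -> v]
(v-G)-G-G ⇒ (v-v)-G-G   [G -> v]
(v-v)-G-G ⇒ (v-v)-(E)-G   [G -> ( E )]
(v-v)-(E)-G ⇒ (v-v)-(G)-G   [E -> G]
(v-v)-(G)-G ⇒ (v-v)-(v)-G   [G -> v]
(v-v)-(v)-G ⇒ (v-v)-(v)-v   [G -> v]

E ⇒ E-G ⇒ E-G-G ⇒ G-G-G ⇒ (E)-G-G ⇒ (E-G)-G-G ⇒ (G-G)-G-G ⇒ (v-G)-G-G ⇒ (v-v)-G-G ⇒ (v-v)-(E)-G ⇒ (v-v)-(G)-G ⇒ (v-v)-(v)-G ⇒ (v-v)-(v)-v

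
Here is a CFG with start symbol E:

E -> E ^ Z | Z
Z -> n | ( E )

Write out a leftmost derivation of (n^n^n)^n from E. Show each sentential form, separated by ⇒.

E ⇒ E^Z   [E -> E ^ Z]
E^Z ⇒ Z^Z   [E -> Z]
Z^Z ⇒ (E)^Z   [Z -> ( E )]
(E)^Z ⇒ (E^Z)^Z   [E -> E ^ Z]
(E^Z)^Z ⇒ (E^Z^Z)^Z   [E -> E ^ Z]
(E^Z^Z)^Z ⇒ (Z^Z^Z)^Z   [E -> Z]
(Z^Z^Z)^Z ⇒ (n^Z^Z)^Z   [Z -> n]
(n^Z^Z)^Z ⇒ (n^n^Z)^Z   [Z -> n]
(n^n^Z)^Z ⇒ (n^n^n)^Z   [Z -> n]
(n^n^n)^Z ⇒ (n^n^n)^n   [Z -> n]

E ⇒ E^Z ⇒ Z^Z ⇒ (E)^Z ⇒ (E^Z)^Z ⇒ (E^Z^Z)^Z ⇒ (Z^Z^Z)^Z ⇒ (n^Z^Z)^Z ⇒ (n^n^Z)^Z ⇒ (n^n^n)^Z ⇒ (n^n^n)^n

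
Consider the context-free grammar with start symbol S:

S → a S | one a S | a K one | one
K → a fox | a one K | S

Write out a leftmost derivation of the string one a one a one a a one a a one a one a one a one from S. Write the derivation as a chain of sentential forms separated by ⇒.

S ⇒ one a S   [S → one a S]
one a S ⇒ one a one a S   [S → one a S]
one a one a S ⇒ one a one a one a S   [S → one a S]
one a one a one a S ⇒ one a one a one a a S   [S → a S]
one a one a one a a S ⇒ one a one a one a a one a S   [S → one a S]
one a one a one a a one a S ⇒ one a one a one a a one a a S   [S → a S]
one a one a one a a one a a S ⇒ one a one a one a a one a a one a S   [S → one a S]
one a one a one a a one a a one a S ⇒ one a one a one a a one a a one a one a S   [S → one a S]
one a one a one a a one a a one a one a S ⇒ one a one a one a a one a a one a one a one a S   [S → one a S]
one a one a one a a one a a one a one a one a S ⇒ one a one a one a a one a a one a one a one a one   [S → one]

S ⇒ one a S ⇒ one a one a S ⇒ one a one a one a S ⇒ one a one a one a a S ⇒ one a one a one a a one a S ⇒ one a one a one a a one a a S ⇒ one a one a one a a one a a one a S ⇒ one a one a one a a one a a one a one a S ⇒ one a one a one a a one a a one a one a one a S ⇒ one a one a one a a one a a one a one a one a one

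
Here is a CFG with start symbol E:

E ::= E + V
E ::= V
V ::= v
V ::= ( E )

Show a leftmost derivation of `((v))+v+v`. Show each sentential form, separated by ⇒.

E ⇒ E+V ⇒ E+V+V ⇒ V+V+V ⇒ (E)+V+V ⇒ (V)+V+V ⇒ ((E))+V+V ⇒ ((V))+V+V ⇒ ((v))+V+V ⇒ ((v))+v+V ⇒ ((v))+v+v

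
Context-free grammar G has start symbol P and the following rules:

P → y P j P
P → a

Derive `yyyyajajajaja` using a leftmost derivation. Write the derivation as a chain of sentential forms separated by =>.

P => yPjP   [P → y P j P]
yPjP => yyPjPjP   [P → y P j P]
yyPjPjP => yyyPjPjPjP   [P → y P j P]
yyyPjPjPjP => yyyyPjPjPjPjP   [P → y P j P]
yyyyPjPjPjPjP => yyyyajPjPjPjP   [P → a]
yyyyajPjPjPjP => yyyyajajPjPjP   [P → a]
yyyyajajPjPjP => yyyyajajajPjP   [P → a]
yyyyajajajPjP => yyyyajajajajP   [P → a]
yyyyajajajajP => yyyyajajajaja   [P → a]

P => yPjP => yyPjPjP => yyyPjPjPjP => yyyyPjPjPjPjP => yyyyajPjPjPjP => yyyyajajPjPjP => yyyyajajajPjP => yyyyajajajajP => yyyyajajajaja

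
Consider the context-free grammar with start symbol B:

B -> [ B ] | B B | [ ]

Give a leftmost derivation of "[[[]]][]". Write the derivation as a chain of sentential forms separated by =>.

B => BB => [B]B => [[B]]B => [[[]]]B => [[[]]][]

B => BB   [B -> B B]
BB => [B]B   [B -> [ B ]]
[B]B => [[B]]B   [B -> [ B ]]
[[B]]B => [[[]]]B   [B -> [ ]]
[[[]]]B => [[[]]][]   [B -> [ ]]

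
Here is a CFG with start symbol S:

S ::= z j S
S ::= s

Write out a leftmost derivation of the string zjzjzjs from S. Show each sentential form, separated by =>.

S=>zjS=>zjzjS=>zjzjzjS=>zjzjzjs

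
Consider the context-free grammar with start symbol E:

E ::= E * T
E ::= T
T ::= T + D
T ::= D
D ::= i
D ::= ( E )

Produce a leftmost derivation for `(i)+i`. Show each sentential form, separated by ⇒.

E ⇒ T ⇒ T+D ⇒ D+D ⇒ (E)+D ⇒ (T)+D ⇒ (D)+D ⇒ (i)+D ⇒ (i)+i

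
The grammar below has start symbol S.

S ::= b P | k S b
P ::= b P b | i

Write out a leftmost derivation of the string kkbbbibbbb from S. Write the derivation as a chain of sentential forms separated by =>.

S=>kSb=>kkSbb=>kkbPbb=>kkbbPbbb=>kkbbbPbbbb=>kkbbbibbbb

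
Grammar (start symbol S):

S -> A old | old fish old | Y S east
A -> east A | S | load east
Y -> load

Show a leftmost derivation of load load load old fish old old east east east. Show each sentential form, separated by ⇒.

S ⇒ Y S east ⇒ load S east ⇒ load Y S east east ⇒ load load S east east ⇒ load load Y S east east east ⇒ load load load S east east east ⇒ load load load A old east east east ⇒ load load load S old east east east ⇒ load load load old fish old old east east east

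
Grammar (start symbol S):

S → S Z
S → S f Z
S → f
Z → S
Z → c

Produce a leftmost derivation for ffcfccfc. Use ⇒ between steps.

S ⇒ SfZ ⇒ SZfZ ⇒ SfZZfZ ⇒ SfZfZZfZ ⇒ ffZfZZfZ ⇒ ffcfZZfZ ⇒ ffcfcZfZ ⇒ ffcfccfZ ⇒ ffcfccfc

S ⇒ SfZ   [S → S f Z]
SfZ ⇒ SZfZ   [S → S Z]
SZfZ ⇒ SfZZfZ   [S → S f Z]
SfZZfZ ⇒ SfZfZZfZ   [S → S f Z]
SfZfZZfZ ⇒ ffZfZZfZ   [S → f]
ffZfZZfZ ⇒ ffcfZZfZ   [Z → c]
ffcfZZfZ ⇒ ffcfcZfZ   [Z → c]
ffcfcZfZ ⇒ ffcfccfZ   [Z → c]
ffcfccfZ ⇒ ffcfccfc   [Z → c]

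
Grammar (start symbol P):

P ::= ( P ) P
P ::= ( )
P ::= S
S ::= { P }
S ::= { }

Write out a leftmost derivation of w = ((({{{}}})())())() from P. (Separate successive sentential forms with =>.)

P => (P)P   [P ::= ( P ) P]
(P)P => ((P)P)P   [P ::= ( P ) P]
((P)P)P => (((P)P)P)P   [P ::= ( P ) P]
(((P)P)P)P => (((S)P)P)P   [P ::= S]
(((S)P)P)P => ((({P})P)P)P   [S ::= { P }]
((({P})P)P)P => ((({S})P)P)P   [P ::= S]
((({S})P)P)P => ((({{P}})P)P)P   [S ::= { P }]
((({{P}})P)P)P => ((({{S}})P)P)P   [P ::= S]
((({{S}})P)P)P => ((({{{}}})P)P)P   [S ::= { }]
((({{{}}})P)P)P => ((({{{}}})())P)P   [P ::= ( )]
((({{{}}})())P)P => ((({{{}}})())())P   [P ::= ( )]
((({{{}}})())())P => ((({{{}}})())())()   [P ::= ( )]

P=>(P)P=>((P)P)P=>(((P)P)P)P=>(((S)P)P)P=>((({P})P)P)P=>((({S})P)P)P=>((({{P}})P)P)P=>((({{S}})P)P)P=>((({{{}}})P)P)P=>((({{{}}})())P)P=>((({{{}}})())())P=>((({{{}}})())())()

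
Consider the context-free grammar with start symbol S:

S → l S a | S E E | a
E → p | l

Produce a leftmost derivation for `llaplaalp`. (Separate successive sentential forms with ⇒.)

S⇒SEE⇒lSaEE⇒llSaaEE⇒llSEEaaEE⇒llaEEaaEE⇒llapEaaEE⇒llaplaaEE⇒llaplaalE⇒llaplaalp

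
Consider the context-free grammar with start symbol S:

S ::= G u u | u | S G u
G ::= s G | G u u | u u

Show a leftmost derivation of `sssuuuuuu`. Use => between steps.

S => Guu => sGuu => ssGuu => sssGuu => sssGuuuu => sssuuuuuu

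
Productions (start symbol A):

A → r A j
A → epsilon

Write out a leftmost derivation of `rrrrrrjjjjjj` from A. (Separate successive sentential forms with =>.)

A=>rAj=>rrAjj=>rrrAjjj=>rrrrAjjjj=>rrrrrAjjjjj=>rrrrrrAjjjjjj=>rrrrrrjjjjjj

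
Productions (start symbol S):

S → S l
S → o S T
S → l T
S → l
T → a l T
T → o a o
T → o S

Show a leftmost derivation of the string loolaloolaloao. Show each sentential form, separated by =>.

S=>lT=>loS=>looST=>loolT=>loolalT=>loolaloS=>loolalooST=>loolaloolT=>loolaloolalT=>loolaloolaloao

S => lT   [S → l T]
lT => loS   [T → o S]
loS => looST   [S → o S T]
looST => loolT   [S → l]
loolT => loolalT   [T → a l T]
loolalT => loolaloS   [T → o S]
loolaloS => loolalooST   [S → o S T]
loolalooST => loolaloolT   [S → l]
loolaloolT => loolaloolalT   [T → a l T]
loolaloolalT => loolaloolaloao   [T → o a o]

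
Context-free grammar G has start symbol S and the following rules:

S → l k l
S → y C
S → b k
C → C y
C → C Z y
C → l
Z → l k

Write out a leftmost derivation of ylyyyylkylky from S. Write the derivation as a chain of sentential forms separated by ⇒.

S ⇒ yC ⇒ yCZy ⇒ yCZyZy ⇒ yCyZyZy ⇒ yCyyZyZy ⇒ yCyyyZyZy ⇒ yCyyyyZyZy ⇒ ylyyyyZyZy ⇒ ylyyyylkyZy ⇒ ylyyyylkylky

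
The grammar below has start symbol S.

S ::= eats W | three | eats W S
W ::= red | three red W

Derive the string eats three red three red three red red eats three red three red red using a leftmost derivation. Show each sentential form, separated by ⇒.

S ⇒ eats W S ⇒ eats three red W S ⇒ eats three red three red W S ⇒ eats three red three red three red W S ⇒ eats three red three red three red red S ⇒ eats three red three red three red red eats W ⇒ eats three red three red three red red eats three red W ⇒ eats three red three red three red red eats three red three red W ⇒ eats three red three red three red red eats three red three red red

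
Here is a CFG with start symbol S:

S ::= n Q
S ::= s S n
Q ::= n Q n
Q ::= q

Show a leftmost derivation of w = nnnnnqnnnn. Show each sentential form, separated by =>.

S=>nQ=>nnQn=>nnnQnn=>nnnnQnnn=>nnnnnQnnnn=>nnnnnqnnnn

S => nQ   [S ::= n Q]
nQ => nnQn   [Q ::= n Q n]
nnQn => nnnQnn   [Q ::= n Q n]
nnnQnn => nnnnQnnn   [Q ::= n Q n]
nnnnQnnn => nnnnnQnnnn   [Q ::= n Q n]
nnnnnQnnnn => nnnnnqnnnn   [Q ::= q]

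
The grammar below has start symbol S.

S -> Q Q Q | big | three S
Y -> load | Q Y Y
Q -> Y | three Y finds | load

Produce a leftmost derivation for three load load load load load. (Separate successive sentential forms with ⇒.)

S ⇒ three S ⇒ three Q Q Q ⇒ three Y Q Q ⇒ three Q Y Y Q Q ⇒ three load Y Y Q Q ⇒ three load load Y Q Q ⇒ three load load load Q Q ⇒ three load load load load Q ⇒ three load load load load load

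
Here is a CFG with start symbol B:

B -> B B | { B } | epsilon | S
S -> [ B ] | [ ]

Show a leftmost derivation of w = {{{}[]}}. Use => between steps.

B=>BB=>{B}B=>{{B}}B=>{{BB}}B=>{{{B}B}}B=>{{{}B}}B=>{{{}S}}B=>{{{}[]}}B=>{{{}[]}}

B => BB   [B -> B B]
BB => {B}B   [B -> { B }]
{B}B => {{B}}B   [B -> { B }]
{{B}}B => {{BB}}B   [B -> B B]
{{BB}}B => {{{B}B}}B   [B -> { B }]
{{{B}B}}B => {{{}B}}B   [B -> epsilon]
{{{}B}}B => {{{}S}}B   [B -> S]
{{{}S}}B => {{{}[]}}B   [S -> [ ]]
{{{}[]}}B => {{{}[]}}   [B -> epsilon]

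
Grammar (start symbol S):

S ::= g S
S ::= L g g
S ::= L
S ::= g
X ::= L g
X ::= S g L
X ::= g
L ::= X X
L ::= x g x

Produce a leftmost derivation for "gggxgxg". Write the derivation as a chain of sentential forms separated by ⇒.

S ⇒ L   [S ::= L]
L ⇒ XX   [L ::= X X]
XX ⇒ SgLX   [X ::= S g L]
SgLX ⇒ LgLX   [S ::= L]
LgLX ⇒ XXgLX   [L ::= X X]
XXgLX ⇒ gXgLX   [X ::= g]
gXgLX ⇒ gggLX   [X ::= g]
gggLX ⇒ gggxgxX   [L ::= x g x]
gggxgxX ⇒ gggxgxg   [X ::= g]

S ⇒ L ⇒ XX ⇒ SgLX ⇒ LgLX ⇒ XXgLX ⇒ gXgLX ⇒ gggLX ⇒ gggxgxX ⇒ gggxgxg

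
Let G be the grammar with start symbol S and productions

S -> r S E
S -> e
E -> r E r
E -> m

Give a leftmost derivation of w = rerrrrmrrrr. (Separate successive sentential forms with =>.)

S => rSE => reE => rerEr => rerrErr => rerrrErrr => rerrrrErrrr => rerrrrmrrrr

S => rSE   [S -> r S E]
rSE => reE   [S -> e]
reE => rerEr   [E -> r E r]
rerEr => rerrErr   [E -> r E r]
rerrErr => rerrrErrr   [E -> r E r]
rerrrErrr => rerrrrErrrr   [E -> r E r]
rerrrrErrrr => rerrrrmrrrr   [E -> m]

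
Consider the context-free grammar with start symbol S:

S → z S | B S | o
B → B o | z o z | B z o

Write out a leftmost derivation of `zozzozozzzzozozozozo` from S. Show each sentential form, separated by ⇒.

S⇒BS⇒BzoS⇒BzozoS⇒zozzozoS⇒zozzozozS⇒zozzozozzS⇒zozzozozzzS⇒zozzozozzzBS⇒zozzozozzzBzoS⇒zozzozozzzBozoS⇒zozzozozzzzozozoS⇒zozzozozzzzozozoBS⇒zozzozozzzzozozozozS⇒zozzozozzzzozozozozo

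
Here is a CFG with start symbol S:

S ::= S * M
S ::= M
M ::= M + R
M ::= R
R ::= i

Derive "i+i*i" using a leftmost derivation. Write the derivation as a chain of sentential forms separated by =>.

S => S*M   [S ::= S * M]
S*M => M*M   [S ::= M]
M*M => M+R*M   [M ::= M + R]
M+R*M => R+R*M   [M ::= R]
R+R*M => i+R*M   [R ::= i]
i+R*M => i+i*M   [R ::= i]
i+i*M => i+i*R   [M ::= R]
i+i*R => i+i*i   [R ::= i]

S=>S*M=>M*M=>M+R*M=>R+R*M=>i+R*M=>i+i*M=>i+i*R=>i+i*i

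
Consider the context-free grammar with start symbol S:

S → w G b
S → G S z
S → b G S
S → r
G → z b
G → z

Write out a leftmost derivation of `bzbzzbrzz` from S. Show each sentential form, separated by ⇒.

S ⇒ bGS ⇒ bzbS ⇒ bzbGSz ⇒ bzbzSz ⇒ bzbzGSzz ⇒ bzbzzbSzz ⇒ bzbzzbrzz

S ⇒ bGS   [S → b G S]
bGS ⇒ bzbS   [G → z b]
bzbS ⇒ bzbGSz   [S → G S z]
bzbGSz ⇒ bzbzSz   [G → z]
bzbzSz ⇒ bzbzGSzz   [S → G S z]
bzbzGSzz ⇒ bzbzzbSzz   [G → z b]
bzbzzbSzz ⇒ bzbzzbrzz   [S → r]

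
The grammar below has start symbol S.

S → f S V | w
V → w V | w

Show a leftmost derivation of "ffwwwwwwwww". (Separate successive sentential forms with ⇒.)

S ⇒ fSV   [S → f S V]
fSV ⇒ ffSVV   [S → f S V]
ffSVV ⇒ ffwVV   [S → w]
ffwVV ⇒ ffwwVV   [V → w V]
ffwwVV ⇒ ffwwwVV   [V → w V]
ffwwwVV ⇒ ffwwwwVV   [V → w V]
ffwwwwVV ⇒ ffwwwwwVV   [V → w V]
ffwwwwwVV ⇒ ffwwwwwwV   [V → w]
ffwwwwwwV ⇒ ffwwwwwwwV   [V → w V]
ffwwwwwwwV ⇒ ffwwwwwwwwV   [V → w V]
ffwwwwwwwwV ⇒ ffwwwwwwwww   [V → w]

S ⇒ fSV ⇒ ffSVV ⇒ ffwVV ⇒ ffwwVV ⇒ ffwwwVV ⇒ ffwwwwVV ⇒ ffwwwwwVV ⇒ ffwwwwwwV ⇒ ffwwwwwwwV ⇒ ffwwwwwwwwV ⇒ ffwwwwwwwww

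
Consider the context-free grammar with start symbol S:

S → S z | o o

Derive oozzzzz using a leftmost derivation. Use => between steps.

S => Sz => Szz => Szzz => Szzzz => Szzzzz => oozzzzz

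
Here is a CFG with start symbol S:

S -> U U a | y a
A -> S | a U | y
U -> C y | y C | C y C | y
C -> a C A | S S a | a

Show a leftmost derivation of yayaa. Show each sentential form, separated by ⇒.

S ⇒ UUa   [S -> U U a]
UUa ⇒ yUa   [U -> y]
yUa ⇒ yCyCa   [U -> C y C]
yCyCa ⇒ yayCa   [C -> a]
yayCa ⇒ yayaa   [C -> a]

S ⇒ UUa ⇒ yUa ⇒ yCyCa ⇒ yayCa ⇒ yayaa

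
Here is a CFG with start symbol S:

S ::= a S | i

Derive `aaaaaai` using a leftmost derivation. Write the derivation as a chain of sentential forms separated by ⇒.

S ⇒ aS ⇒ aaS ⇒ aaaS ⇒ aaaaS ⇒ aaaaaS ⇒ aaaaaaS ⇒ aaaaaai

S ⇒ aS   [S ::= a S]
aS ⇒ aaS   [S ::= a S]
aaS ⇒ aaaS   [S ::= a S]
aaaS ⇒ aaaaS   [S ::= a S]
aaaaS ⇒ aaaaaS   [S ::= a S]
aaaaaS ⇒ aaaaaaS   [S ::= a S]
aaaaaaS ⇒ aaaaaai   [S ::= i]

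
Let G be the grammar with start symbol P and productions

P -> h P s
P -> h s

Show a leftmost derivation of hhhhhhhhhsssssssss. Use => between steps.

P => hPs => hhPss => hhhPsss => hhhhPssss => hhhhhPsssss => hhhhhhPssssss => hhhhhhhPsssssss => hhhhhhhhPssssssss => hhhhhhhhhsssssssss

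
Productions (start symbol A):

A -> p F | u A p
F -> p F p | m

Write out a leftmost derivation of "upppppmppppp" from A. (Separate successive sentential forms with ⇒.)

A ⇒ uAp   [A -> u A p]
uAp ⇒ upFp   [A -> p F]
upFp ⇒ uppFpp   [F -> p F p]
uppFpp ⇒ upppFppp   [F -> p F p]
upppFppp ⇒ uppppFpppp   [F -> p F p]
uppppFpppp ⇒ upppppFppppp   [F -> p F p]
upppppFppppp ⇒ upppppmppppp   [F -> m]

A ⇒ uAp ⇒ upFp ⇒ uppFpp ⇒ upppFppp ⇒ uppppFpppp ⇒ upppppFppppp ⇒ upppppmppppp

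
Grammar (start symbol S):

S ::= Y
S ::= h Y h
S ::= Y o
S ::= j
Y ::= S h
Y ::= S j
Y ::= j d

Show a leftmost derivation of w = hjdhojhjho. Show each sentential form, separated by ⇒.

S ⇒ Yo ⇒ Sho ⇒ Yho ⇒ Sjho ⇒ hYhjho ⇒ hSjhjho ⇒ hYojhjho ⇒ hShojhjho ⇒ hYhojhjho ⇒ hjdhojhjho

S ⇒ Yo   [S ::= Y o]
Yo ⇒ Sho   [Y ::= S h]
Sho ⇒ Yho   [S ::= Y]
Yho ⇒ Sjho   [Y ::= S j]
Sjho ⇒ hYhjho   [S ::= h Y h]
hYhjho ⇒ hSjhjho   [Y ::= S j]
hSjhjho ⇒ hYojhjho   [S ::= Y o]
hYojhjho ⇒ hShojhjho   [Y ::= S h]
hShojhjho ⇒ hYhojhjho   [S ::= Y]
hYhojhjho ⇒ hjdhojhjho   [Y ::= j d]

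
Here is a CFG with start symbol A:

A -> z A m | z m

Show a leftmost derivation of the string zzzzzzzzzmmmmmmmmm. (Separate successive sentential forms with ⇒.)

A ⇒ zAm ⇒ zzAmm ⇒ zzzAmmm ⇒ zzzzAmmmm ⇒ zzzzzAmmmmm ⇒ zzzzzzAmmmmmm ⇒ zzzzzzzAmmmmmmm ⇒ zzzzzzzzAmmmmmmmm ⇒ zzzzzzzzzmmmmmmmmm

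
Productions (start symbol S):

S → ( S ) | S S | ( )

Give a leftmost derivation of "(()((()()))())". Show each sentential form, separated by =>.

S => (S) => (SS) => (SSS) => (()SS) => (()(S)S) => (()((S))S) => (()((SS))S) => (()((()S))S) => (()((()()))S) => (()((()()))())

S => (S)   [S → ( S )]
(S) => (SS)   [S → S S]
(SS) => (SSS)   [S → S S]
(SSS) => (()SS)   [S → ( )]
(()SS) => (()(S)S)   [S → ( S )]
(()(S)S) => (()((S))S)   [S → ( S )]
(()((S))S) => (()((SS))S)   [S → S S]
(()((SS))S) => (()((()S))S)   [S → ( )]
(()((()S))S) => (()((()()))S)   [S → ( )]
(()((()()))S) => (()((()()))())   [S → ( )]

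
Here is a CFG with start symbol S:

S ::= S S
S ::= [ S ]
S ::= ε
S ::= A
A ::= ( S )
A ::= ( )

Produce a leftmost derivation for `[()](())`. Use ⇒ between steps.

S ⇒ SS   [S ::= S S]
SS ⇒ [S]S   [S ::= [ S ]]
[S]S ⇒ [A]S   [S ::= A]
[A]S ⇒ [()]S   [A ::= ( )]
[()]S ⇒ [()]A   [S ::= A]
[()]A ⇒ [()](S)   [A ::= ( S )]
[()](S) ⇒ [()](A)   [S ::= A]
[()](A) ⇒ [()](())   [A ::= ( )]

S ⇒ SS ⇒ [S]S ⇒ [A]S ⇒ [()]S ⇒ [()]A ⇒ [()](S) ⇒ [()](A) ⇒ [()](())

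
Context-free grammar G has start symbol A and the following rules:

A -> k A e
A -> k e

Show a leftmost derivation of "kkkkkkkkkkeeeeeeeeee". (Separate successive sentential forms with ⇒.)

A ⇒ kAe   [A -> k A e]
kAe ⇒ kkAee   [A -> k A e]
kkAee ⇒ kkkAeee   [A -> k A e]
kkkAeee ⇒ kkkkAeeee   [A -> k A e]
kkkkAeeee ⇒ kkkkkAeeeee   [A -> k A e]
kkkkkAeeeee ⇒ kkkkkkAeeeeee   [A -> k A e]
kkkkkkAeeeeee ⇒ kkkkkkkAeeeeeee   [A -> k A e]
kkkkkkkAeeeeeee ⇒ kkkkkkkkAeeeeeeee   [A -> k A e]
kkkkkkkkAeeeeeeee ⇒ kkkkkkkkkAeeeeeeeee   [A -> k A e]
kkkkkkkkkAeeeeeeeee ⇒ kkkkkkkkkkeeeeeeeeee   [A -> k e]

A ⇒ kAe ⇒ kkAee ⇒ kkkAeee ⇒ kkkkAeeee ⇒ kkkkkAeeeee ⇒ kkkkkkAeeeeee ⇒ kkkkkkkAeeeeeee ⇒ kkkkkkkkAeeeeeeee ⇒ kkkkkkkkkAeeeeeeeee ⇒ kkkkkkkkkkeeeeeeeeee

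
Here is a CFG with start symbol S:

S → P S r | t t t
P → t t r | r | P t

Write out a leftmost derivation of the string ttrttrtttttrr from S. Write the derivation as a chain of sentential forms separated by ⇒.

S ⇒ PSr   [S → P S r]
PSr ⇒ PtSr   [P → P t]
PtSr ⇒ PttSr   [P → P t]
PttSr ⇒ ttrttSr   [P → t t r]
ttrttSr ⇒ ttrttPSrr   [S → P S r]
ttrttPSrr ⇒ ttrttPtSrr   [P → P t]
ttrttPtSrr ⇒ ttrttPttSrr   [P → P t]
ttrttPttSrr ⇒ ttrttrttSrr   [P → r]
ttrttrttSrr ⇒ ttrttrtttttrr   [S → t t t]

S ⇒ PSr ⇒ PtSr ⇒ PttSr ⇒ ttrttSr ⇒ ttrttPSrr ⇒ ttrttPtSrr ⇒ ttrttPttSrr ⇒ ttrttrttSrr ⇒ ttrttrtttttrr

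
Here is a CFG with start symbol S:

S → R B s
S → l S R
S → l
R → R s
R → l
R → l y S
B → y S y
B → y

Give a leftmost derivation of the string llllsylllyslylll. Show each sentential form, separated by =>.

S => lSR => llSRR => lllSRRR => lllRBsRRR => lllRsBsRRR => llllsBsRRR => llllsySysRRR => llllsylSRysRRR => llllsyllRysRRR => llllsylllysRRR => llllsylllyslySRR => llllsylllyslylRR => llllsylllyslyllR => llllsylllyslylll

S => lSR   [S → l S R]
lSR => llSRR   [S → l S R]
llSRR => lllSRRR   [S → l S R]
lllSRRR => lllRBsRRR   [S → R B s]
lllRBsRRR => lllRsBsRRR   [R → R s]
lllRsBsRRR => llllsBsRRR   [R → l]
llllsBsRRR => llllsySysRRR   [B → y S y]
llllsySysRRR => llllsylSRysRRR   [S → l S R]
llllsylSRysRRR => llllsyllRysRRR   [S → l]
llllsyllRysRRR => llllsylllysRRR   [R → l]
llllsylllysRRR => llllsylllyslySRR   [R → l y S]
llllsylllyslySRR => llllsylllyslylRR   [S → l]
llllsylllyslylRR => llllsylllyslyllR   [R → l]
llllsylllyslyllR => llllsylllyslylll   [R → l]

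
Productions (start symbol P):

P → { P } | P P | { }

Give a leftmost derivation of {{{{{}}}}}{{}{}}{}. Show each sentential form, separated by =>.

P => PP => {P}P => {{P}}P => {{{P}}}P => {{{{P}}}}P => {{{{{}}}}}P => {{{{{}}}}}PP => {{{{{}}}}}{P}P => {{{{{}}}}}{PP}P => {{{{{}}}}}{{}P}P => {{{{{}}}}}{{}{}}P => {{{{{}}}}}{{}{}}{}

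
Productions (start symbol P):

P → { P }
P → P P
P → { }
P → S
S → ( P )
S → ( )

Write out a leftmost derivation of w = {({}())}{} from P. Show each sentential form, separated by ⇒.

P ⇒ PP ⇒ {P}P ⇒ {S}P ⇒ {(P)}P ⇒ {(PP)}P ⇒ {({}P)}P ⇒ {({}S)}P ⇒ {({}())}P ⇒ {({}())}{}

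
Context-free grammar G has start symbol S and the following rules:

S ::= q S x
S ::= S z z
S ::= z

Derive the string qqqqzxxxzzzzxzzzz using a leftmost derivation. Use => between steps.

S => Szz => Szzzz => qSxzzzz => qSzzxzzzz => qSzzzzxzzzz => qqSxzzzzxzzzz => qqqSxxzzzzxzzzz => qqqqSxxxzzzzxzzzz => qqqqzxxxzzzzxzzzz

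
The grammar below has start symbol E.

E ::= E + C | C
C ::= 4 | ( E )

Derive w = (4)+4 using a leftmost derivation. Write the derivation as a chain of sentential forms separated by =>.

E => E+C   [E ::= E + C]
E+C => C+C   [E ::= C]
C+C => (E)+C   [C ::= ( E )]
(E)+C => (C)+C   [E ::= C]
(C)+C => (4)+C   [C ::= 4]
(4)+C => (4)+4   [C ::= 4]

E => E+C => C+C => (E)+C => (C)+C => (4)+C => (4)+4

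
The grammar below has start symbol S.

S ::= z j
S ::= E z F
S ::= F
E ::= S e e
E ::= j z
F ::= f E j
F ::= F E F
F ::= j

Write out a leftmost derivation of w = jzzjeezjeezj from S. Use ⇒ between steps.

S ⇒ EzF   [S ::= E z F]
EzF ⇒ SeezF   [E ::= S e e]
SeezF ⇒ EzFeezF   [S ::= E z F]
EzFeezF ⇒ SeezFeezF   [E ::= S e e]
SeezFeezF ⇒ EzFeezFeezF   [S ::= E z F]
EzFeezFeezF ⇒ jzzFeezFeezF   [E ::= j z]
jzzFeezFeezF ⇒ jzzjeezFeezF   [F ::= j]
jzzjeezFeezF ⇒ jzzjeezjeezF   [F ::= j]
jzzjeezjeezF ⇒ jzzjeezjeezj   [F ::= j]

S ⇒ EzF ⇒ SeezF ⇒ EzFeezF ⇒ SeezFeezF ⇒ EzFeezFeezF ⇒ jzzFeezFeezF ⇒ jzzjeezFeezF ⇒ jzzjeezjeezF ⇒ jzzjeezjeezj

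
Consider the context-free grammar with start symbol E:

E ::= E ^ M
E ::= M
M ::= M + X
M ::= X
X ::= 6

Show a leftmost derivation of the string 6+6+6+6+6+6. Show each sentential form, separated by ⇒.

E⇒M⇒M+X⇒M+X+X⇒M+X+X+X⇒M+X+X+X+X⇒M+X+X+X+X+X⇒X+X+X+X+X+X⇒6+X+X+X+X+X⇒6+6+X+X+X+X⇒6+6+6+X+X+X⇒6+6+6+6+X+X⇒6+6+6+6+6+X⇒6+6+6+6+6+6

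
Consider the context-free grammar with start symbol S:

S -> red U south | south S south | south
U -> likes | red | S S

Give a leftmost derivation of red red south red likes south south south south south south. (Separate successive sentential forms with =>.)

S => red U south   [S -> red U south]
red U south => red S S south   [U -> S S]
red S S south => red red U south S south   [S -> red U south]
red red U south S south => red red S S south S south   [U -> S S]
red red S S south S south => red red south S south S south S south   [S -> south S south]
red red south S south S south S south => red red south red U south south S south S south   [S -> red U south]
red red south red U south south S south S south => red red south red likes south south S south S south   [U -> likes]
red red south red likes south south S south S south => red red south red likes south south south south S south   [S -> south]
red red south red likes south south south south S south => red red south red likes south south south south south south   [S -> south]

S => red U south => red S S south => red red U south S south => red red S S south S south => red red south S south S south S south => red red south red U south south S south S south => red red south red likes south south S south S south => red red south red likes south south south south S south => red red south red likes south south south south south south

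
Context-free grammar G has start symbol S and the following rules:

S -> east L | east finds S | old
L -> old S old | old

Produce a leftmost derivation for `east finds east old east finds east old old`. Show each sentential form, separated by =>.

S => east finds S => east finds east L => east finds east old S old => east finds east old east finds S old => east finds east old east finds east L old => east finds east old east finds east old old

S => east finds S   [S -> east finds S]
east finds S => east finds east L   [S -> east L]
east finds east L => east finds east old S old   [L -> old S old]
east finds east old S old => east finds east old east finds S old   [S -> east finds S]
east finds east old east finds S old => east finds east old east finds east L old   [S -> east L]
east finds east old east finds east L old => east finds east old east finds east old old   [L -> old]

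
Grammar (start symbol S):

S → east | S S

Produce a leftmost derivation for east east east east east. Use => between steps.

S => S S => S S S => S S S S => east S S S => east S S S S => east east S S S => east east east S S => east east east east S => east east east east east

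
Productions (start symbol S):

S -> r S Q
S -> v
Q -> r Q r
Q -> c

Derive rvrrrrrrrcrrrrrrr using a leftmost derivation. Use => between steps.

S => rSQ   [S -> r S Q]
rSQ => rvQ   [S -> v]
rvQ => rvrQr   [Q -> r Q r]
rvrQr => rvrrQrr   [Q -> r Q r]
rvrrQrr => rvrrrQrrr   [Q -> r Q r]
rvrrrQrrr => rvrrrrQrrrr   [Q -> r Q r]
rvrrrrQrrrr => rvrrrrrQrrrrr   [Q -> r Q r]
rvrrrrrQrrrrr => rvrrrrrrQrrrrrr   [Q -> r Q r]
rvrrrrrrQrrrrrr => rvrrrrrrrQrrrrrrr   [Q -> r Q r]
rvrrrrrrrQrrrrrrr => rvrrrrrrrcrrrrrrr   [Q -> c]

S=>rSQ=>rvQ=>rvrQr=>rvrrQrr=>rvrrrQrrr=>rvrrrrQrrrr=>rvrrrrrQrrrrr=>rvrrrrrrQrrrrrr=>rvrrrrrrrQrrrrrrr=>rvrrrrrrrcrrrrrrr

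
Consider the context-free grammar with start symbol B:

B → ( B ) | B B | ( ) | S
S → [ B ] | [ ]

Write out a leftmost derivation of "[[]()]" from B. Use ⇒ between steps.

B ⇒ S ⇒ [B] ⇒ [BB] ⇒ [SB] ⇒ [[]B] ⇒ [[]()]

B ⇒ S   [B → S]
S ⇒ [B]   [S → [ B ]]
[B] ⇒ [BB]   [B → B B]
[BB] ⇒ [SB]   [B → S]
[SB] ⇒ [[]B]   [S → [ ]]
[[]B] ⇒ [[]()]   [B → ( )]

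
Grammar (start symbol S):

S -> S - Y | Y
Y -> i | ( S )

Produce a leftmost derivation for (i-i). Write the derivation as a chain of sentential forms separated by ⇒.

S⇒Y⇒(S)⇒(S-Y)⇒(Y-Y)⇒(i-Y)⇒(i-i)

S ⇒ Y   [S -> Y]
Y ⇒ (S)   [Y -> ( S )]
(S) ⇒ (S-Y)   [S -> S - Y]
(S-Y) ⇒ (Y-Y)   [S -> Y]
(Y-Y) ⇒ (i-Y)   [Y -> i]
(i-Y) ⇒ (i-i)   [Y -> i]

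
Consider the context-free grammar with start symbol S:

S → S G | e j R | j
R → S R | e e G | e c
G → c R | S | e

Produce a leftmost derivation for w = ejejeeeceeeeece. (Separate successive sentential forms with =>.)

S => SG   [S → S G]
SG => ejRG   [S → e j R]
ejRG => ejSRG   [R → S R]
ejSRG => ejSGRG   [S → S G]
ejSGRG => ejSGGRG   [S → S G]
ejSGGRG => ejejRGGRG   [S → e j R]
ejejRGGRG => ejejeeGGGRG   [R → e e G]
ejejeeGGGRG => ejejeeeGGRG   [G → e]
ejejeeeGGRG => ejejeeecRGRG   [G → c R]
ejejeeecRGRG => ejejeeeceeGGRG   [R → e e G]
ejejeeeceeGGRG => ejejeeeceeeGRG   [G → e]
ejejeeeceeeGRG => ejejeeeceeeeRG   [G → e]
ejejeeeceeeeRG => ejejeeeceeeeecG   [R → e c]
ejejeeeceeeeecG => ejejeeeceeeeece   [G → e]

S => SG => ejRG => ejSRG => ejSGRG => ejSGGRG => ejejRGGRG => ejejeeGGGRG => ejejeeeGGRG => ejejeeecRGRG => ejejeeeceeGGRG => ejejeeeceeeGRG => ejejeeeceeeeRG => ejejeeeceeeeecG => ejejeeeceeeeece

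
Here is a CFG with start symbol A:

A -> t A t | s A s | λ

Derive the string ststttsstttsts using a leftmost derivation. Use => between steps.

A => sAs => stAts => stsAsts => ststAtsts => ststtAttsts => ststttAtttsts => ststttsAstttsts => ststttsstttsts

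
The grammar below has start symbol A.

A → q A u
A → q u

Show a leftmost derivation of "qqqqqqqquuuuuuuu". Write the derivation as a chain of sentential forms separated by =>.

A => qAu   [A → q A u]
qAu => qqAuu   [A → q A u]
qqAuu => qqqAuuu   [A → q A u]
qqqAuuu => qqqqAuuuu   [A → q A u]
qqqqAuuuu => qqqqqAuuuuu   [A → q A u]
qqqqqAuuuuu => qqqqqqAuuuuuu   [A → q A u]
qqqqqqAuuuuuu => qqqqqqqAuuuuuuu   [A → q A u]
qqqqqqqAuuuuuuu => qqqqqqqquuuuuuuu   [A → q u]

A=>qAu=>qqAuu=>qqqAuuu=>qqqqAuuuu=>qqqqqAuuuuu=>qqqqqqAuuuuuu=>qqqqqqqAuuuuuuu=>qqqqqqqquuuuuuuu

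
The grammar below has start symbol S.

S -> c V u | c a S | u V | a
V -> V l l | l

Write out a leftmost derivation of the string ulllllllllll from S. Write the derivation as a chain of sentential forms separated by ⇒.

S ⇒ uV ⇒ uVll ⇒ uVllll ⇒ uVllllll ⇒ uVllllllll ⇒ uVllllllllll ⇒ ulllllllllll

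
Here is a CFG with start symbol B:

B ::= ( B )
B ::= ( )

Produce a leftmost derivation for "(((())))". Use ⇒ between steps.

B ⇒ (B) ⇒ ((B)) ⇒ (((B))) ⇒ (((())))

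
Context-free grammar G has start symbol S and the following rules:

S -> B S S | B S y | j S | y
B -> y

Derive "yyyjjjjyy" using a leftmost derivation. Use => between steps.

S => BSS => ySS => yyS => yyBSy => yyySy => yyyjSy => yyyjjSy => yyyjjjSy => yyyjjjjSy => yyyjjjjyy

S => BSS   [S -> B S S]
BSS => ySS   [B -> y]
ySS => yyS   [S -> y]
yyS => yyBSy   [S -> B S y]
yyBSy => yyySy   [B -> y]
yyySy => yyyjSy   [S -> j S]
yyyjSy => yyyjjSy   [S -> j S]
yyyjjSy => yyyjjjSy   [S -> j S]
yyyjjjSy => yyyjjjjSy   [S -> j S]
yyyjjjjSy => yyyjjjjyy   [S -> y]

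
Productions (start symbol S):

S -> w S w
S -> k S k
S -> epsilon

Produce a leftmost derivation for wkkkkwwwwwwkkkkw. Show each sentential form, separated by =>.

S => wSw   [S -> w S w]
wSw => wkSkw   [S -> k S k]
wkSkw => wkkSkkw   [S -> k S k]
wkkSkkw => wkkkSkkkw   [S -> k S k]
wkkkSkkkw => wkkkkSkkkkw   [S -> k S k]
wkkkkSkkkkw => wkkkkwSwkkkkw   [S -> w S w]
wkkkkwSwkkkkw => wkkkkwwSwwkkkkw   [S -> w S w]
wkkkkwwSwwkkkkw => wkkkkwwwSwwwkkkkw   [S -> w S w]
wkkkkwwwSwwwkkkkw => wkkkkwwwwwwkkkkw   [S -> epsilon]

S => wSw => wkSkw => wkkSkkw => wkkkSkkkw => wkkkkSkkkkw => wkkkkwSwkkkkw => wkkkkwwSwwkkkkw => wkkkkwwwSwwwkkkkw => wkkkkwwwwwwkkkkw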